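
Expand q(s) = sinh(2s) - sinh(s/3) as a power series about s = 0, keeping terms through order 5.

1555*s^5/5832 + 215*s^3/162 + 5*s/3

Combine the two series term by term.
[s^0] = 0;  [s^1] = 5/3;  [s^2] = 0;  [s^3] = 215/162;  [s^4] = 0;  [s^5] = 1555/5832.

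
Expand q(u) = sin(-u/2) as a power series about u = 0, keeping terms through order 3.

[u^0] = 0;  [u^1] = -1/2;  [u^2] = 0;  [u^3] = 1/48.

u^3/48 - u/2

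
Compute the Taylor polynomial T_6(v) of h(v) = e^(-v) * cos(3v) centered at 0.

Write out both Maclaurin series and multiply, keeping only the needed powers.
h(0) = 1
h′(0) = -1
h′′(0) = -8
h′′′(0) = 26
h^(4)(0) = 28
h^(5)(0) = -316
h^(6)(0) = 352
Then c_k = h^(k)(0)/k! gives each Taylor coefficient.

22*v^6/45 - 79*v^5/30 + 7*v^4/6 + 13*v^3/3 - 4*v^2 - v + 1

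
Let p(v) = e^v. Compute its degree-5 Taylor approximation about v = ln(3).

(v - ln(3))^5/40 + (v - ln(3))^4/8 + (v - ln(3))^3/2 + 3*(v - ln(3))^2/2 + 3*(v - ln(3)) + 3

p(ln(3)) = 3
p′(ln(3)) = 3
p′′(ln(3)) = 3
p′′′(ln(3)) = 3
p^(4)(ln(3)) = 3
p^(5)(ln(3)) = 3
The Taylor polynomial is Σ p^(k)(ln(3))/k! · (v - ln(3))^k.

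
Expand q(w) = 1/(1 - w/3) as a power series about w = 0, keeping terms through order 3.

Use the known series and substitute for the argument.
q(0) = 1
q′(0) = 1/3
q′′(0) = 2/9
q′′′(0) = 2/9
Then c_k = q^(k)(0)/k! gives each Taylor coefficient.

w^3/27 + w^2/9 + w/3 + 1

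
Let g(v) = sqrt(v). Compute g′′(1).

The coefficient of (v - 1)^2 in the expansion is -1/8, so g′′(1) = 2! * (-1/8) = -1/4.

-1/4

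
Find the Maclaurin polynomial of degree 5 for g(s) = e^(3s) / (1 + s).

Expand each factor separately, then convolve coefficients.
g(0) = 1
g′(0) = 2
g′′(0) = 5
g′′′(0) = 12
g^(4)(0) = 33
g^(5)(0) = 78

13*s^5/20 + 11*s^4/8 + 2*s^3 + 5*s^2/2 + 2*s + 1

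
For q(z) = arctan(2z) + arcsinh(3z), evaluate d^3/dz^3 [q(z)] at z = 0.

Add the two expansions coefficient-wise.
From the series, [z^3] q = -43/6; multiply by 3! = 6 to get -43.

-43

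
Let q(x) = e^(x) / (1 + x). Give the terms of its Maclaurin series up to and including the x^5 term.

-11*x^5/30 + 3*x^4/8 - x^3/3 + x^2/2 + 1

Take the Cauchy product of the two expansions.
q(0) = 1
q′(0) = 0
q′′(0) = 1
q′′′(0) = -2
q^(4)(0) = 9
q^(5)(0) = -44
The Taylor polynomial is Σ q^(k)(0)/k! · x^k.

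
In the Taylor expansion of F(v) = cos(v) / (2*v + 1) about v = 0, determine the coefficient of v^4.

Use 1/(1 - r) = Σ r^k on the denominator, then take the Cauchy product.
F(0) = 1
F′(0) = -2
F′′(0) = 7
F′′′(0) = -42
F^(4)(0) = 337

337/24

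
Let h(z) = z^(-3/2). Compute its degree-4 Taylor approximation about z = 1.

Compute the successive derivatives at the expansion point and divide by k!.
h(1) = 1
h′(1) = -3/2
h′′(1) = 15/4
h′′′(1) = -105/8
h^(4)(1) = 945/16

315*(z - 1)^4/128 - 35*(z - 1)^3/16 + 15*(z - 1)^2/8 - 3*(z - 1)/2 + 1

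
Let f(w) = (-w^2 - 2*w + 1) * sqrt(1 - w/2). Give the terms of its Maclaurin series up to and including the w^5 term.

97*w^5/8192 + 91*w^4/2048 + 39*w^3/128 - 17*w^2/32 - 9*w/4 + 1

Distribute the polynomial across the series and collect like powers.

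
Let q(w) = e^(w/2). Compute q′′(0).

Differentiate repeatedly and evaluate at the center.
The coefficient of w^2 in the expansion is 1/8, so q′′(0) = 2! * (1/8) = 1/4.

1/4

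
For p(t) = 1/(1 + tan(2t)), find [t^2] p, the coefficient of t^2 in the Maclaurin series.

Substitute the inner expansion into the outer series and collect powers.
[t^0] = 1;  [t^1] = -2;  [t^2] = 4.

4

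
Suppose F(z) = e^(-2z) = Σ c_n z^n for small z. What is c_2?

2

Apply the Taylor formula c_k = f^(k)(a)/k!.
F(0) = 1
F′(0) = -2
F′′(0) = 4
Dividing each by k! gives the coefficients c_0, ..., c_2.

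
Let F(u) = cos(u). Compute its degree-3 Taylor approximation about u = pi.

[(u - pi)^0] = -1;  [(u - pi)^1] = 0;  [(u - pi)^2] = 1/2;  [(u - pi)^3] = 0.

(u - pi)^2/2 - 1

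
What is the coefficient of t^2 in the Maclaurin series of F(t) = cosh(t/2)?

1/8

[t^0] = 1;  [t^1] = 0;  [t^2] = 1/8.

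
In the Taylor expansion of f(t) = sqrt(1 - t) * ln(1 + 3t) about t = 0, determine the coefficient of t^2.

Expand each factor separately, then convolve coefficients.
f(0) = 0
f′(0) = 3
f′′(0) = -12
Dividing each by k! gives the coefficients c_0, ..., c_2.

-6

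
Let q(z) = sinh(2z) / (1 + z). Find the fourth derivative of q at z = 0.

Multiply the two series term by term and collect like powers.
The coefficient of z^4 in the expansion is -10/3, so q^(4)(0) = 4! * (-10/3) = -80.

-80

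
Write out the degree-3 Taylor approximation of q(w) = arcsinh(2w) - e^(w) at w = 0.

Add the two expansions coefficient-wise.
q(0) = -1
q′(0) = 1
q′′(0) = -1
q′′′(0) = -9
The Taylor polynomial is Σ q^(k)(0)/k! · w^k.

-3*w^3/2 - w^2/2 + w - 1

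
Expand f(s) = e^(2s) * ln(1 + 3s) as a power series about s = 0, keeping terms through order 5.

Expand each factor separately, then convolve coefficients.
f(0) = 0
f′(0) = 3
f′′(0) = 3
f′′′(0) = 36
f^(4)(0) = -174
f^(5)(0) = 2652
The Taylor polynomial is Σ f^(k)(0)/k! · s^k.

221*s^5/10 - 29*s^4/4 + 6*s^3 + 3*s^2/2 + 3*s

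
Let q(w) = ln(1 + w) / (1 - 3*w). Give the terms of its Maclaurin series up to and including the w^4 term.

93*w^4/4 + 47*w^3/6 + 5*w^2/2 + w

Multiply the numerator's expansion by the denominator's geometric series.
q(0) = 0
q′(0) = 1
q′′(0) = 5
q′′′(0) = 47
q^(4)(0) = 558
The Taylor polynomial is Σ q^(k)(0)/k! · w^k.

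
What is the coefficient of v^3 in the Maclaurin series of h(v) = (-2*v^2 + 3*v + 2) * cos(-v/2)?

Shift and add copies of the series according to the polynomial's terms.
h(0) = 2
h′(0) = 3
h′′(0) = -9/2
h′′′(0) = -9/4
So c_3 = h′′′(0)/3! = -3/8.

-3/8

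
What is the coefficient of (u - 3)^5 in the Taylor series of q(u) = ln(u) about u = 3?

1/1215

Use the known series and substitute for the argument.
q(3) = ln(3)
q′(3) = 1/3
q′′(3) = -1/9
q′′′(3) = 2/27
q^(4)(3) = -2/27
q^(5)(3) = 8/81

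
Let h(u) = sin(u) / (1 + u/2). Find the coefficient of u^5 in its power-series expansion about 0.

7/240

Write out both Maclaurin series and multiply, keeping only the needed powers.
h(0) = 0
h′(0) = 1
h′′(0) = -1
h′′′(0) = 1/2
h^(4)(0) = -1
h^(5)(0) = 7/2
So c_5 = h^(5)(0)/5! = 7/240.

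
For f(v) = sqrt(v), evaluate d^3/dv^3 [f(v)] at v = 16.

3/8192

The coefficient of (v - 16)^3 in the expansion is 1/16384, so f′′′(16) = 3! * (1/16384) = 3/8192.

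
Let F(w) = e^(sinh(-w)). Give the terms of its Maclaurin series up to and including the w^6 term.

37*w^6/720 - w^5/10 + 5*w^4/24 - w^3/3 + w^2/2 - w + 1

Let u equal the inner series; expand the outer function in u and truncate.
F(0) = 1
F′(0) = -1
F′′(0) = 1
F′′′(0) = -2
F^(4)(0) = 5
F^(5)(0) = -12
F^(6)(0) = 37
Then c_k = F^(k)(0)/k! gives each Taylor coefficient.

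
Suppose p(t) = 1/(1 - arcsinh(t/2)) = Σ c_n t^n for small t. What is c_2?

Substitute the inner expansion into the outer series and collect powers.
p(0) = 1
p′(0) = 1/2
p′′(0) = 1/2
So c_2 = p′′(0)/2! = 1/4.

1/4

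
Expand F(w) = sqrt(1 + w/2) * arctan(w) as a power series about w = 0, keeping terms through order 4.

Write out both Maclaurin series and multiply, keeping only the needed powers.

-29*w^4/384 - 35*w^3/96 + w^2/4 + w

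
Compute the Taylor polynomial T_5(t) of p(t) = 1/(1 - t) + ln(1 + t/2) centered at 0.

Add the two expansions coefficient-wise.

161*t^5/160 + 63*t^4/64 + 25*t^3/24 + 7*t^2/8 + 3*t/2 + 1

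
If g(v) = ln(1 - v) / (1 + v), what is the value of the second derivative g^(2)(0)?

Take the Cauchy product of the two expansions.
The coefficient of v^2 in the expansion is 1/2, so g′′(0) = 2! * (1/2) = 1.

1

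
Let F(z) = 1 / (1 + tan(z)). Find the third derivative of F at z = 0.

Write 1/(1+u) = 1 - u + u^2 - u^3 + ... and substitute the series for u.
From the series, [z^3] F = -4/3; multiply by 3! = 6 to get -8.

-8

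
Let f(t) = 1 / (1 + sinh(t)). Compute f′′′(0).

-7

Use the geometric series for the reciprocal, then substitute.
The coefficient of t^3 in the expansion is -7/6, so f′′′(0) = 3! * (-7/6) = -7.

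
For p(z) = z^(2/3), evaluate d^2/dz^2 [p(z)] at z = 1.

From the series, [(z - 1)^2] p = -1/9; multiply by 2! = 2 to get -2/9.

-2/9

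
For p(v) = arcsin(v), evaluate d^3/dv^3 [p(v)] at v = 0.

1

The coefficient of v^3 in the expansion is 1/6, so p′′′(0) = 3! * (1/6) = 1.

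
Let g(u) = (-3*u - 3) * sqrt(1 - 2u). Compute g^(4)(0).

81

Distribute the polynomial across the series and collect like powers.
The coefficient of u^4 in the expansion is 27/8, so g^(4)(0) = 4! * (27/8) = 81.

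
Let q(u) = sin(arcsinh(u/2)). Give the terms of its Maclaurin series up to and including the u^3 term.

-u^3/24 + u/2

Let u equal the inner series; expand the outer function in u and truncate.
q(0) = 0
q′(0) = 1/2
q′′(0) = 0
q′′′(0) = -1/4
Dividing each by k! gives the coefficients c_0, ..., c_3.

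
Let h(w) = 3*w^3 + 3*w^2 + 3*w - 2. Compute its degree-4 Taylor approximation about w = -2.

3*(w + 2)^3 - 15*(w + 2)^2 + 27*(w + 2) - 20

Apply the Taylor formula c_k = f^(k)(a)/k!.
[(w + 2)^0] = -20;  [(w + 2)^1] = 27;  [(w + 2)^2] = -15;  [(w + 2)^3] = 3;  [(w + 2)^4] = 0.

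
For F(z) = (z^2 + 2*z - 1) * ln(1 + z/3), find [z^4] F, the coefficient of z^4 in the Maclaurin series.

-1/36

Shift and add copies of the series according to the polynomial's terms.
F(0) = 0
F′(0) = -1/3
F′′(0) = 13/9
F′′′(0) = 34/27
F^(4)(0) = -2/3
So c_4 = F^(4)(0)/4! = -1/36.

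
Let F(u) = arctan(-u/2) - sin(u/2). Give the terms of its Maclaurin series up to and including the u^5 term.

-5*u^5/768 + u^3/16 - u

Combine the two series term by term.
F(0) = 0
F′(0) = -1
F′′(0) = 0
F′′′(0) = 3/8
F^(4)(0) = 0
F^(5)(0) = -25/32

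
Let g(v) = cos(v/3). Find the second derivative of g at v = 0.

-1/9

The coefficient of v^2 in the expansion is -1/18, so g′′(0) = 2! * (-1/18) = -1/9.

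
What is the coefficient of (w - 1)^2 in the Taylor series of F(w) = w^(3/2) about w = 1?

Apply the Taylor formula c_k = f^(k)(a)/k!.
[(w - 1)^0] = 1;  [(w - 1)^1] = 3/2;  [(w - 1)^2] = 3/8.
So c_2 = F′′(1)/2! = 3/8.

3/8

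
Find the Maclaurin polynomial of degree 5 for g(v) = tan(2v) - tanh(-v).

Expand each term separately and add.
[v^0] = 0;  [v^1] = 3;  [v^2] = 0;  [v^3] = 7/3;  [v^4] = 0;  [v^5] = 22/5.

22*v^5/5 + 7*v^3/3 + 3*v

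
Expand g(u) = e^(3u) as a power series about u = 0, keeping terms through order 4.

Use the known series and substitute for the argument.
g(0) = 1
g′(0) = 3
g′′(0) = 9
g′′′(0) = 27
g^(4)(0) = 81

27*u^4/8 + 9*u^3/2 + 9*u^2/2 + 3*u + 1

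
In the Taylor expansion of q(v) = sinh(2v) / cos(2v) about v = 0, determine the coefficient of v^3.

Invert the denominator's series and multiply.
[v^0] = 0;  [v^1] = 2;  [v^2] = 0;  [v^3] = 16/3.
So c_3 = q′′′(0)/3! = 16/3.

16/3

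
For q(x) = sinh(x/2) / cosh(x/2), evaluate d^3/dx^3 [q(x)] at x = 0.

-1/4

Invert the denominator's series and multiply.
From the series, [x^3] q = -1/24; multiply by 3! = 6 to get -1/4.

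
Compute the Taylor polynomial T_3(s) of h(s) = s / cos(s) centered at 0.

Write the quotient as an unknown series and match coefficients against numerator = denominator · series.
[s^0] = 0;  [s^1] = 1;  [s^2] = 0;  [s^3] = 1/2.

s^3/2 + s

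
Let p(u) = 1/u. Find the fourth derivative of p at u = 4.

From the series, [(u - 4)^4] p = 1/1024; multiply by 4! = 24 to get 3/128.

3/128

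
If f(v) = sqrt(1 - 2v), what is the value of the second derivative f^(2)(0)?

-1

Differentiate repeatedly and evaluate at the center.
From the series, [v^2] f = -1/2; multiply by 2! = 2 to get -1.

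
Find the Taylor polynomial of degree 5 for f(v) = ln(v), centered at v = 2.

(v - 2)^5/160 - (v - 2)^4/64 + (v - 2)^3/24 - (v - 2)^2/8 + (v - 2)/2 + ln(2)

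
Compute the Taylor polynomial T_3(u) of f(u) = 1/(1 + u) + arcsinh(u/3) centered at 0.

-163*u^3/162 + u^2 - 2*u/3 + 1

Combine the two series term by term.
f(0) = 1
f′(0) = -2/3
f′′(0) = 2
f′′′(0) = -163/27
The Taylor polynomial is Σ f^(k)(0)/k! · u^k.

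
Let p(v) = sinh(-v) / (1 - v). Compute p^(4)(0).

-28

Multiply the two series term by term and collect like powers.
From the series, [v^4] p = -7/6; multiply by 4! = 24 to get -28.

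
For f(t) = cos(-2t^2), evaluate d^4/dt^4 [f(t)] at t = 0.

The coefficient of t^4 in the expansion is -2, so f^(4)(0) = 4! * (-2) = -48.

-48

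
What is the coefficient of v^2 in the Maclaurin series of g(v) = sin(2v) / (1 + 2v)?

Write out both Maclaurin series and multiply, keeping only the needed powers.
So c_2 = g′′(0)/2! = -4.

-4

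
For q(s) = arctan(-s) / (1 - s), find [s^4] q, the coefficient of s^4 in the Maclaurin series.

Multiply the two series term by term and collect like powers.
So c_4 = q^(4)(0)/4! = -2/3.

-2/3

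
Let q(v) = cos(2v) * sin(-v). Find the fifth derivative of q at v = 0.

-121

Multiply the two series term by term and collect like powers.
The coefficient of v^5 in the expansion is -121/120, so q^(5)(0) = 5! * (-121/120) = -121.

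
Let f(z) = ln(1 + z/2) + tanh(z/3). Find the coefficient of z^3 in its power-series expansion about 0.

19/648

Add the two expansions coefficient-wise.
f(0) = 0
f′(0) = 5/6
f′′(0) = -1/4
f′′′(0) = 19/108
So c_3 = f′′′(0)/3! = 19/648.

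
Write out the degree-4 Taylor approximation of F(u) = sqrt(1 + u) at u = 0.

-5*u^4/128 + u^3/16 - u^2/8 + u/2 + 1

Use the known series and substitute for the argument.
[u^0] = 1;  [u^1] = 1/2;  [u^2] = -1/8;  [u^3] = 1/16;  [u^4] = -5/128.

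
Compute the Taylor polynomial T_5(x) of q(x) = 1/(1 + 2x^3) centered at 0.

1 - 2*x^3

[x^0] = 1;  [x^1] = 0;  [x^2] = 0;  [x^3] = -2;  [x^4] = 0;  [x^5] = 0.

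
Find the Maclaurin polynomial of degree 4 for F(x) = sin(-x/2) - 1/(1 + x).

-x^4 + 49*x^3/48 - x^2 + x/2 - 1

Combine the two series term by term.
F(0) = -1
F′(0) = 1/2
F′′(0) = -2
F′′′(0) = 49/8
F^(4)(0) = -24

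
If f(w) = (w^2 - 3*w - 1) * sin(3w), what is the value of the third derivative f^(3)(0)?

45

Shift and add copies of the series according to the polynomial's terms.
The coefficient of w^3 in the expansion is 15/2, so f′′′(0) = 3! * (15/2) = 45.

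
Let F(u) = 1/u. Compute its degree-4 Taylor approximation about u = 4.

(u - 4)^4/1024 - (u - 4)^3/256 + (u - 4)^2/64 - (u - 4)/16 + 1/4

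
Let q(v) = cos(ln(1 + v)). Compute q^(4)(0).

-10

Let u equal the inner series; expand the outer function in u and truncate.
From the series, [v^4] q = -5/12; multiply by 4! = 24 to get -10.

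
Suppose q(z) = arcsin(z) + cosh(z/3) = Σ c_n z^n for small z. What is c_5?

Expand each term separately and add.
[z^0] = 1;  [z^1] = 1;  [z^2] = 1/18;  [z^3] = 1/6;  [z^4] = 1/1944;  [z^5] = 3/40.
So c_5 = q^(5)(0)/5! = 3/40.

3/40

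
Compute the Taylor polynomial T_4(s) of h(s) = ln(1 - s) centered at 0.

-s^4/4 - s^3/3 - s^2/2 - s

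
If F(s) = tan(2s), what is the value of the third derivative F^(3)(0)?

Compute the successive derivatives at the expansion point and divide by k!.
The coefficient of s^3 in the expansion is 8/3, so F′′′(0) = 3! * (8/3) = 16.

16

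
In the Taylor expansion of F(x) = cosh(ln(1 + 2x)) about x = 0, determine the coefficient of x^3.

-4

Compose series: expand the inner function first, then feed it into the outer expansion.
F(0) = 1
F′(0) = 0
F′′(0) = 4
F′′′(0) = -24
So c_3 = F′′′(0)/3! = -4.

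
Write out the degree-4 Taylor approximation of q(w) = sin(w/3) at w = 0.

[w^0] = 0;  [w^1] = 1/3;  [w^2] = 0;  [w^3] = -1/162;  [w^4] = 0.

-w^3/162 + w/3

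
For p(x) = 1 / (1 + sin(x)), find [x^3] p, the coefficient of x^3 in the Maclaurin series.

-5/6

Expand as Σ (-1)^k u^k with u equal to the inner function's series.
[x^0] = 1;  [x^1] = -1;  [x^2] = 1;  [x^3] = -5/6.
So c_3 = p′′′(0)/3! = -5/6.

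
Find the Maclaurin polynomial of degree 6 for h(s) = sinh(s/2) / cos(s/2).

Divide the numerator series by the denominator series (power-series long division).

3*s^5/320 + s^3/12 + s/2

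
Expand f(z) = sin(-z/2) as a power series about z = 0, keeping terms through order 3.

[z^0] = 0;  [z^1] = -1/2;  [z^2] = 0;  [z^3] = 1/48.

z^3/48 - z/2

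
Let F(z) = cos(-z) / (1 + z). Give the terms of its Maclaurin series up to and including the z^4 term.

Multiply the two series term by term and collect like powers.
F(0) = 1
F′(0) = -1
F′′(0) = 1
F′′′(0) = -3
F^(4)(0) = 13

13*z^4/24 - z^3/2 + z^2/2 - z + 1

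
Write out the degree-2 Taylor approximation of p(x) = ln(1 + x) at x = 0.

Differentiate repeatedly and evaluate at the center.

-x^2/2 + x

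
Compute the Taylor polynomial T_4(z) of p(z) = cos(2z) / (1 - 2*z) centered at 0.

Expand 1/(denominator) as a geometric series and multiply by the numerator's series.
p(0) = 1
p′(0) = 2
p′′(0) = 4
p′′′(0) = 24
p^(4)(0) = 208

26*z^4/3 + 4*z^3 + 2*z^2 + 2*z + 1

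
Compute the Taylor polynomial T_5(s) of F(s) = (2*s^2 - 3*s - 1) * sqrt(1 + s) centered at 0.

Shift and add copies of the series according to the polynomial's terms.
F(0) = -1
F′(0) = -7/2
F′′(0) = 5/4
F′′′(0) = 63/8
F^(4)(0) = -153/16
F^(5)(0) = 825/32
Dividing each by k! gives the coefficients c_0, ..., c_5.

55*s^5/256 - 51*s^4/128 + 21*s^3/16 + 5*s^2/8 - 7*s/2 - 1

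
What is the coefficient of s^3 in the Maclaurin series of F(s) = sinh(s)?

1/6

Use the known series and substitute for the argument.
F(0) = 0
F′(0) = 1
F′′(0) = 0
F′′′(0) = 1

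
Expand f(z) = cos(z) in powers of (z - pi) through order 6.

Use the known series and substitute for the argument.
[(z - pi)^0] = -1;  [(z - pi)^1] = 0;  [(z - pi)^2] = 1/2;  [(z - pi)^3] = 0;  [(z - pi)^4] = -1/24;  [(z - pi)^5] = 0;  [(z - pi)^6] = 1/720.

(z - pi)^6/720 - (z - pi)^4/24 + (z - pi)^2/2 - 1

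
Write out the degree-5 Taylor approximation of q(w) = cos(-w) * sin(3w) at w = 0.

22*w^5/5 - 6*w^3 + 3*w

Multiply the two series term by term and collect like powers.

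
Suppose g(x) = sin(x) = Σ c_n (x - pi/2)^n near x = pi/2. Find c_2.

Apply the Taylor formula c_k = f^(k)(a)/k!.
[(x - pi/2)^0] = 1;  [(x - pi/2)^1] = 0;  [(x - pi/2)^2] = -1/2.

-1/2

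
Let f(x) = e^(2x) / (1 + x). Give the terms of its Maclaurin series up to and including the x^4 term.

x^4/3 + x^3/3 + x^2 + x + 1

Take the Cauchy product of the two expansions.
f(0) = 1
f′(0) = 1
f′′(0) = 2
f′′′(0) = 2
f^(4)(0) = 8
Then c_k = f^(k)(0)/k! gives each Taylor coefficient.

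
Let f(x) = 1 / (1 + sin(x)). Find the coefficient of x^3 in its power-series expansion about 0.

-5/6

Use the geometric series for the reciprocal, then substitute.
f(0) = 1
f′(0) = -1
f′′(0) = 2
f′′′(0) = -5
The Taylor polynomial is Σ f^(k)(0)/k! · x^k.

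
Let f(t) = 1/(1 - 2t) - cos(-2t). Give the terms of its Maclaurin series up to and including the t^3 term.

Combine the two series term by term.
f(0) = 0
f′(0) = 2
f′′(0) = 12
f′′′(0) = 48
Then c_k = f^(k)(0)/k! gives each Taylor coefficient.

8*t^3 + 6*t^2 + 2*t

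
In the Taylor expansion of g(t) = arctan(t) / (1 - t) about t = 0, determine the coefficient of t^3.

Write out both Maclaurin series and multiply, keeping only the needed powers.
g(0) = 0
g′(0) = 1
g′′(0) = 2
g′′′(0) = 4

2/3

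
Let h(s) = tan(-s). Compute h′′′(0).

-2

The coefficient of s^3 in the expansion is -1/3, so h′′′(0) = 3! * (-1/3) = -2.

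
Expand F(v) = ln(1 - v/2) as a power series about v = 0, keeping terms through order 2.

Apply the Taylor formula c_k = f^(k)(a)/k!.
F(0) = 0
F′(0) = -1/2
F′′(0) = -1/4
The Taylor polynomial is Σ F^(k)(0)/k! · v^k.

-v^2/8 - v/2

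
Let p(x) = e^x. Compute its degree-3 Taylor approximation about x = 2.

Compute the successive derivatives at the expansion point and divide by k!.
p(2) = e^(2)
p′(2) = e^(2)
p′′(2) = e^(2)
p′′′(2) = e^(2)

(x - 2)^3*e^(2)/6 + (x - 2)^2*e^(2)/2 + (x - 2)*e^(2) + e^(2)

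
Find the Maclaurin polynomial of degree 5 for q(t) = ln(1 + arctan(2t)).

32*t^5/15 + 4*t^4/3 - 2*t^2 + 2*t

Let u equal the inner series; expand the outer function in u and truncate.
[t^0] = 0;  [t^1] = 2;  [t^2] = -2;  [t^3] = 0;  [t^4] = 4/3;  [t^5] = 32/15.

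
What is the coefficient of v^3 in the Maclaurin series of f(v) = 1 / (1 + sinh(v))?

-7/6

Write 1/(1+u) = 1 - u + u^2 - u^3 + ... and substitute the series for u.
f(0) = 1
f′(0) = -1
f′′(0) = 2
f′′′(0) = -7
Then c_k = f^(k)(0)/k! gives each Taylor coefficient.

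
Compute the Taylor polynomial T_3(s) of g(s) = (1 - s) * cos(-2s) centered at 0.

Shift and add copies of the series according to the polynomial's terms.
g(0) = 1
g′(0) = -1
g′′(0) = -4
g′′′(0) = 12

2*s^3 - 2*s^2 - s + 1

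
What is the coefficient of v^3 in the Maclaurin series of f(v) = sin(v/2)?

-1/48

Compute the successive derivatives at the expansion point and divide by k!.
f(0) = 0
f′(0) = 1/2
f′′(0) = 0
f′′′(0) = -1/8
Dividing each by k! gives the coefficients c_0, ..., c_3.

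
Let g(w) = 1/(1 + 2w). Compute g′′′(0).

-48

From the series, [w^3] g = -8; multiply by 3! = 6 to get -48.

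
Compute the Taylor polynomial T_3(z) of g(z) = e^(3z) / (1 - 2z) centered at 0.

67*z^3/2 + 29*z^2/2 + 5*z + 1

Take the Cauchy product of the two expansions.
[z^0] = 1;  [z^1] = 5;  [z^2] = 29/2;  [z^3] = 67/2.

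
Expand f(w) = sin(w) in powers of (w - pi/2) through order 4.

(w - pi/2)^4/24 - (w - pi/2)^2/2 + 1

Use the known series and substitute for the argument.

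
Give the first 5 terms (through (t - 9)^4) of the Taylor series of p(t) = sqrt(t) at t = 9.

-5*(t - 9)^4/279936 + (t - 9)^3/3888 - (t - 9)^2/216 + (t - 9)/6 + 3

[(t - 9)^0] = 3;  [(t - 9)^1] = 1/6;  [(t - 9)^2] = -1/216;  [(t - 9)^3] = 1/3888;  [(t - 9)^4] = -5/279936.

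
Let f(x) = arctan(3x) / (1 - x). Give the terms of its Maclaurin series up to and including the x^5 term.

Expand each factor separately, then convolve coefficients.
f(0) = 0
f′(0) = 3
f′′(0) = 6
f′′′(0) = -36
f^(4)(0) = -144
f^(5)(0) = 5112

213*x^5/5 - 6*x^4 - 6*x^3 + 3*x^2 + 3*x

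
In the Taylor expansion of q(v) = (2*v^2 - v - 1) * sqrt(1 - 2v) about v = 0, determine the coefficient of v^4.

Distribute the polynomial across the series and collect like powers.
q(0) = -1
q′(0) = 0
q′′(0) = 7
q′′′(0) = -6
q^(4)(0) = 3
So c_4 = q^(4)(0)/4! = 1/8.

1/8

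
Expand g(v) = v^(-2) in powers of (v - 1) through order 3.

-4*(v - 1)^3 + 3*(v - 1)^2 - 2*(v - 1) + 1

g(1) = 1
g′(1) = -2
g′′(1) = 6
g′′′(1) = -24
The Taylor polynomial is Σ g^(k)(1)/k! · (v - 1)^k.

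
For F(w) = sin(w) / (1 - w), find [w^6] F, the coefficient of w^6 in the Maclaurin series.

101/120

Use 1/(1 - r) = Σ r^k on the denominator, then take the Cauchy product.
F(0) = 0
F′(0) = 1
F′′(0) = 2
F′′′(0) = 5
F^(4)(0) = 20
F^(5)(0) = 101
F^(6)(0) = 606
The Taylor polynomial is Σ F^(k)(0)/k! · w^k.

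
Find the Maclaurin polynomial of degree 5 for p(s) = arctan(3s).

Compute the successive derivatives at the expansion point and divide by k!.
[s^0] = 0;  [s^1] = 3;  [s^2] = 0;  [s^3] = -9;  [s^4] = 0;  [s^5] = 243/5.

243*s^5/5 - 9*s^3 + 3*s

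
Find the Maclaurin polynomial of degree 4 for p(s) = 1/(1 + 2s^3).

p(0) = 1
p′(0) = 0
p′′(0) = 0
p′′′(0) = -12
p^(4)(0) = 0
Dividing each by k! gives the coefficients c_0, ..., c_4.

1 - 2*s^3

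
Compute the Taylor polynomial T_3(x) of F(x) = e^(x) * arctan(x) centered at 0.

Multiply the two series term by term and collect like powers.
F(0) = 0
F′(0) = 1
F′′(0) = 2
F′′′(0) = 1

x^3/6 + x^2 + x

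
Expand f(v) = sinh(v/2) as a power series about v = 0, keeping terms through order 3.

v^3/48 + v/2

f(0) = 0
f′(0) = 1/2
f′′(0) = 0
f′′′(0) = 1/8
Then c_k = f^(k)(0)/k! gives each Taylor coefficient.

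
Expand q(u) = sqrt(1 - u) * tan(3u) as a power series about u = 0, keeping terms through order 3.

Write out both Maclaurin series and multiply, keeping only the needed powers.
q(0) = 0
q′(0) = 3
q′′(0) = -3
q′′′(0) = 207/4
Dividing each by k! gives the coefficients c_0, ..., c_3.

69*u^3/8 - 3*u^2/2 + 3*u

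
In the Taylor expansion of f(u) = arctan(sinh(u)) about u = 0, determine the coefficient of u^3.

Substitute the inner expansion into the outer series and collect powers.
[u^0] = 0;  [u^1] = 1;  [u^2] = 0;  [u^3] = -1/6.

-1/6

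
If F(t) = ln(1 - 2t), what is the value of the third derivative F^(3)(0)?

Use the known series and substitute for the argument.
The coefficient of t^3 in the expansion is -8/3, so F′′′(0) = 3! * (-8/3) = -16.

-16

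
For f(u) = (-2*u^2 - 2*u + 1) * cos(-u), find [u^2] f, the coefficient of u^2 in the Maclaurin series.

-5/2

Shift and add copies of the series according to the polynomial's terms.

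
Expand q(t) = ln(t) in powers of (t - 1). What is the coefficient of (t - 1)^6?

-1/6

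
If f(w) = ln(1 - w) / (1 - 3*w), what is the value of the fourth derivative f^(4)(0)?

Use 1/(1 - r) = Σ r^k on the denominator, then take the Cauchy product.
From the series, [w^4] f = -131/4; multiply by 4! = 24 to get -786.

-786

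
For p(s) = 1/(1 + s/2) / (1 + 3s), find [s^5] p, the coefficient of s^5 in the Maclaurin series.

Write out both Maclaurin series and multiply, keeping only the needed powers.
[s^0] = 1;  [s^1] = -7/2;  [s^2] = 43/4;  [s^3] = -259/8;  [s^4] = 1555/16;  [s^5] = -9331/32.

-9331/32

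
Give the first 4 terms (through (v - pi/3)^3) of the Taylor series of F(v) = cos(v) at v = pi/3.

sqrt(3)*(v - pi/3)^3/12 - (v - pi/3)^2/4 - sqrt(3)*(v - pi/3)/2 + 1/2

Apply the Taylor formula c_k = f^(k)(a)/k!.
F(pi/3) = 1/2
F′(pi/3) = -sqrt(3)/2
F′′(pi/3) = -1/2
F′′′(pi/3) = sqrt(3)/2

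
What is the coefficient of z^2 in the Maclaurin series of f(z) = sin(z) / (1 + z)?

Multiply the two series term by term and collect like powers.

-1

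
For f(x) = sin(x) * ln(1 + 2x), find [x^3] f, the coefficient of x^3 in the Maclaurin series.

Write out both Maclaurin series and multiply, keeping only the needed powers.
[x^0] = 0;  [x^1] = 0;  [x^2] = 2;  [x^3] = -2.

-2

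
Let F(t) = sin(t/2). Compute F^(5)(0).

1/32

From the series, [t^5] F = 1/3840; multiply by 5! = 120 to get 1/32.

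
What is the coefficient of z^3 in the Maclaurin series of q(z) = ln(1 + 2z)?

Use the known series and substitute for the argument.
q(0) = 0
q′(0) = 2
q′′(0) = -4
q′′′(0) = 16
So c_3 = q′′′(0)/3! = 8/3.

8/3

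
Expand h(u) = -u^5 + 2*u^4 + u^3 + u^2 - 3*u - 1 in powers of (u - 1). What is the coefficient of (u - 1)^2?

6

Differentiate repeatedly and evaluate at the center.
[(u - 1)^0] = -1;  [(u - 1)^1] = 5;  [(u - 1)^2] = 6.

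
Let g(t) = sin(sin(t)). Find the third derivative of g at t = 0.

-2

Let u equal the inner series; expand the outer function in u and truncate.
From the series, [t^3] g = -1/3; multiply by 3! = 6 to get -2.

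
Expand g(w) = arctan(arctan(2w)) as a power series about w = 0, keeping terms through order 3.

Plug the Maclaurin series of the inner function into that of the outer and collect terms.
[w^0] = 0;  [w^1] = 2;  [w^2] = 0;  [w^3] = -16/3.

-16*w^3/3 + 2*w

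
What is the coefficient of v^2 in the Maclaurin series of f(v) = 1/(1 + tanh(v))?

1

Let u equal the inner series; expand the outer function in u and truncate.
f(0) = 1
f′(0) = -1
f′′(0) = 2
So c_2 = f′′(0)/2! = 1.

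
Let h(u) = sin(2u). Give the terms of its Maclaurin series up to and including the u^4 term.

-4*u^3/3 + 2*u

h(0) = 0
h′(0) = 2
h′′(0) = 0
h′′′(0) = -8
h^(4)(0) = 0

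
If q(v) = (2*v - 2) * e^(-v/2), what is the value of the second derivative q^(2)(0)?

-5/2

Distribute the polynomial across the series and collect like powers.
From the series, [v^2] q = -5/4; multiply by 2! = 2 to get -5/2.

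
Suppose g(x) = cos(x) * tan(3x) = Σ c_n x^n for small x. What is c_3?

15/2

Write out both Maclaurin series and multiply, keeping only the needed powers.
[x^0] = 0;  [x^1] = 3;  [x^2] = 0;  [x^3] = 15/2.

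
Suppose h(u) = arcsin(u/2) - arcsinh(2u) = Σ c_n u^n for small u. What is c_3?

Combine the two series term by term.
h(0) = 0
h′(0) = -3/2
h′′(0) = 0
h′′′(0) = 65/8
Dividing each by k! gives the coefficients c_0, ..., c_3.

65/48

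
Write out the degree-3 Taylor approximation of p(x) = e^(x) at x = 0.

[x^0] = 1;  [x^1] = 1;  [x^2] = 1/2;  [x^3] = 1/6.

x^3/6 + x^2/2 + x + 1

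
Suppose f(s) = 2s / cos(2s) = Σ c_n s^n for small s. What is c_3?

Divide the numerator series by the denominator series (power-series long division).
[s^0] = 0;  [s^1] = 2;  [s^2] = 0;  [s^3] = 4.

4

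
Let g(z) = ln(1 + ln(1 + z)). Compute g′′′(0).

7

Plug the Maclaurin series of the inner function into that of the outer and collect terms.
The coefficient of z^3 in the expansion is 7/6, so g′′′(0) = 3! * (7/6) = 7.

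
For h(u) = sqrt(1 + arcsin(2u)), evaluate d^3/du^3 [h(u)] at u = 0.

Plug the Maclaurin series of the inner function into that of the outer and collect terms.
From the series, [u^3] h = 7/6; multiply by 3! = 6 to get 7.

7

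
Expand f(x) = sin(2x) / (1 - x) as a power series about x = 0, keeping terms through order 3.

Expand each factor separately, then convolve coefficients.
f(0) = 0
f′(0) = 2
f′′(0) = 4
f′′′(0) = 4

2*x^3/3 + 2*x^2 + 2*x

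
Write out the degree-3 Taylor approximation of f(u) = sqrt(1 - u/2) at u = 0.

-u^3/128 - u^2/32 - u/4 + 1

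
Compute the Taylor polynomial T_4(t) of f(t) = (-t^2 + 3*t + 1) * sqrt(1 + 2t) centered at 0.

11*t^4/8 - 2*t^3 + 3*t^2/2 + 4*t + 1

Distribute the polynomial across the series and collect like powers.
f(0) = 1
f′(0) = 4
f′′(0) = 3
f′′′(0) = -12
f^(4)(0) = 33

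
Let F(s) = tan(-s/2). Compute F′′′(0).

The coefficient of s^3 in the expansion is -1/24, so F′′′(0) = 3! * (-1/24) = -1/4.

-1/4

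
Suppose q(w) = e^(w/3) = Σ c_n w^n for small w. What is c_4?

[w^0] = 1;  [w^1] = 1/3;  [w^2] = 1/18;  [w^3] = 1/162;  [w^4] = 1/1944.

1/1944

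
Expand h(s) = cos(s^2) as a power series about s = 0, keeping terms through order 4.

h(0) = 1
h′(0) = 0
h′′(0) = 0
h′′′(0) = 0
h^(4)(0) = -12

1 - s^4/2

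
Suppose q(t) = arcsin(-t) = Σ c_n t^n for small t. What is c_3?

[t^0] = 0;  [t^1] = -1;  [t^2] = 0;  [t^3] = -1/6.
So c_3 = q′′′(0)/3! = -1/6.

-1/6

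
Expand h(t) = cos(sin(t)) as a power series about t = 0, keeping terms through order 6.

-37*t^6/720 + 5*t^4/24 - t^2/2 + 1

Let u equal the inner series; expand the outer function in u and truncate.
[t^0] = 1;  [t^1] = 0;  [t^2] = -1/2;  [t^3] = 0;  [t^4] = 5/24;  [t^5] = 0;  [t^6] = -37/720.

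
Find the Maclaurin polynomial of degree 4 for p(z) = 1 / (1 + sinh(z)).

4*z^4/3 - 7*z^3/6 + z^2 - z + 1

Write 1/(1+u) = 1 - u + u^2 - u^3 + ... and substitute the series for u.
p(0) = 1
p′(0) = -1
p′′(0) = 2
p′′′(0) = -7
p^(4)(0) = 32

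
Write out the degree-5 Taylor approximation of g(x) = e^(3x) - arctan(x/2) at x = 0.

323*x^5/160 + 27*x^4/8 + 109*x^3/24 + 9*x^2/2 + 5*x/2 + 1

Combine the two series term by term.
g(0) = 1
g′(0) = 5/2
g′′(0) = 9
g′′′(0) = 109/4
g^(4)(0) = 81
g^(5)(0) = 969/4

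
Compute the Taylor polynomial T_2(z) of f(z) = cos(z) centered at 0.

Use the known series and substitute for the argument.
f(0) = 1
f′(0) = 0
f′′(0) = -1
Dividing each by k! gives the coefficients c_0, ..., c_2.

1 - z^2/2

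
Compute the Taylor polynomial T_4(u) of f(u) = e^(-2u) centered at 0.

2*u^4/3 - 4*u^3/3 + 2*u^2 - 2*u + 1

[u^0] = 1;  [u^1] = -2;  [u^2] = 2;  [u^3] = -4/3;  [u^4] = 2/3.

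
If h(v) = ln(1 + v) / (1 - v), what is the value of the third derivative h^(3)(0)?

Multiply the numerator's expansion by the denominator's geometric series.
The coefficient of v^3 in the expansion is 5/6, so h′′′(0) = 3! * (5/6) = 5.

5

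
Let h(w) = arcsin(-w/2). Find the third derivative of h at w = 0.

Use the known series and substitute for the argument.
From the series, [w^3] h = -1/48; multiply by 3! = 6 to get -1/8.

-1/8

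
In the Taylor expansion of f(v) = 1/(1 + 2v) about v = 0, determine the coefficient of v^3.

f(0) = 1
f′(0) = -2
f′′(0) = 8
f′′′(0) = -48

-8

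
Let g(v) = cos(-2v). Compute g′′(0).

The coefficient of v^2 in the expansion is -2, so g′′(0) = 2! * (-2) = -4.

-4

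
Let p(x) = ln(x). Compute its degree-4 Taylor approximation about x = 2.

[(x - 2)^0] = ln(2);  [(x - 2)^1] = 1/2;  [(x - 2)^2] = -1/8;  [(x - 2)^3] = 1/24;  [(x - 2)^4] = -1/64.

-(x - 2)^4/64 + (x - 2)^3/24 - (x - 2)^2/8 + (x - 2)/2 + ln(2)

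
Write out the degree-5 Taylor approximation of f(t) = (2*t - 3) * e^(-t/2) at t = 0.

23*t^5/3840 - 19*t^4/384 + 5*t^3/16 - 11*t^2/8 + 7*t/2 - 3

Distribute the polynomial across the series and collect like powers.
f(0) = -3
f′(0) = 7/2
f′′(0) = -11/4
f′′′(0) = 15/8
f^(4)(0) = -19/16
f^(5)(0) = 23/32
Then c_k = f^(k)(0)/k! gives each Taylor coefficient.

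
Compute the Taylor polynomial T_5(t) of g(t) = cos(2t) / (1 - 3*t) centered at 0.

191*t^5 + 191*t^4/3 + 21*t^3 + 7*t^2 + 3*t + 1

Expand 1/(denominator) as a geometric series and multiply by the numerator's series.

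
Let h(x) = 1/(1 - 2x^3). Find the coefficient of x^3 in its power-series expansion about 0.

2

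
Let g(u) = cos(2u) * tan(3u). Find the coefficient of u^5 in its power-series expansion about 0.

82/5

Take the Cauchy product of the two expansions.
g(0) = 0
g′(0) = 3
g′′(0) = 0
g′′′(0) = 18
g^(4)(0) = 0
g^(5)(0) = 1968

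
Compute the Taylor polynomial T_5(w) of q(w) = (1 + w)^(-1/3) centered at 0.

Apply the Taylor formula c_k = f^(k)(a)/k!.
q(0) = 1
q′(0) = -1/3
q′′(0) = 4/9
q′′′(0) = -28/27
q^(4)(0) = 280/81
q^(5)(0) = -3640/243
The Taylor polynomial is Σ q^(k)(0)/k! · w^k.

-91*w^5/729 + 35*w^4/243 - 14*w^3/81 + 2*w^2/9 - w/3 + 1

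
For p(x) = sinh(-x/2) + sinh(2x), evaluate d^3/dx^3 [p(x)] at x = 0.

63/8

Combine the two series term by term.
From the series, [x^3] p = 21/16; multiply by 3! = 6 to get 63/8.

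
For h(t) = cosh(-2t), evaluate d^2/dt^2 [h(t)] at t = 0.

The coefficient of t^2 in the expansion is 2, so h′′(0) = 2! * (2) = 4.

4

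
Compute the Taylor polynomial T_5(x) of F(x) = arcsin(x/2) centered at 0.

F(0) = 0
F′(0) = 1/2
F′′(0) = 0
F′′′(0) = 1/8
F^(4)(0) = 0
F^(5)(0) = 9/32

3*x^5/1280 + x^3/48 + x/2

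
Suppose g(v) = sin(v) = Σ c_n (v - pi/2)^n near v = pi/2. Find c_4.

1/24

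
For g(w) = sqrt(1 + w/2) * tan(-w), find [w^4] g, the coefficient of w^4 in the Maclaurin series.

Write out both Maclaurin series and multiply, keeping only the needed powers.
[w^0] = 0;  [w^1] = -1;  [w^2] = -1/4;  [w^3] = -29/96;  [w^4] = -35/384.
So c_4 = g^(4)(0)/4! = -35/384.

-35/384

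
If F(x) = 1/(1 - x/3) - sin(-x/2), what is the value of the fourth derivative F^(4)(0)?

Combine the two series term by term.
From the series, [x^4] F = 1/81; multiply by 4! = 24 to get 8/27.

8/27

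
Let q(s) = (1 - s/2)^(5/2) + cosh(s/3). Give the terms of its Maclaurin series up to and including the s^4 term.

-959*s^4/497664 - 5*s^3/128 + 151*s^2/288 - 5*s/4 + 2

Add the two expansions coefficient-wise.
q(0) = 2
q′(0) = -5/4
q′′(0) = 151/144
q′′′(0) = -15/64
q^(4)(0) = -2^(79/148)*3^(26/111)*5^(199/222)*7^(22/111)/252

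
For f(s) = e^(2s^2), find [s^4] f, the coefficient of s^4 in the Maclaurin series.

[s^0] = 1;  [s^1] = 0;  [s^2] = 2;  [s^3] = 0;  [s^4] = 2.

2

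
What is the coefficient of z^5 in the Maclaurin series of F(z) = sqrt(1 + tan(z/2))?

601/122880

Substitute the inner expansion into the outer series and collect powers.
F(0) = 1
F′(0) = 1/4
F′′(0) = -1/16
F′′′(0) = 11/64
F^(4)(0) = -47/256
F^(5)(0) = 601/1024
So c_5 = F^(5)(0)/5! = 601/122880.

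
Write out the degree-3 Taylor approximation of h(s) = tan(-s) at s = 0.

Use the known series and substitute for the argument.
h(0) = 0
h′(0) = -1
h′′(0) = 0
h′′′(0) = -2

-s^3/3 - s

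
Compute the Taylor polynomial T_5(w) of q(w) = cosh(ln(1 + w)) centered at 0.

-w^5/2 + w^4/2 - w^3/2 + w^2/2 + 1

Compose series: expand the inner function first, then feed it into the outer expansion.
q(0) = 1
q′(0) = 0
q′′(0) = 1
q′′′(0) = -3
q^(4)(0) = 12
q^(5)(0) = -60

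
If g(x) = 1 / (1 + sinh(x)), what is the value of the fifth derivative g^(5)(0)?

Write 1/(1+u) = 1 - u + u^2 - u^3 + ... and substitute the series for u.
The coefficient of x^5 in the expansion is -181/120, so g^(5)(0) = 5! * (-181/120) = -181.

-181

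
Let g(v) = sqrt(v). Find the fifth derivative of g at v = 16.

105/8388608

The coefficient of (v - 16)^5 in the expansion is 7/67108864, so g^(5)(16) = 5! * (7/67108864) = 105/8388608.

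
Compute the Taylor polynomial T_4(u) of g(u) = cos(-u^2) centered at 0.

1 - u^4/2

Differentiate repeatedly and evaluate at the center.
g(0) = 1
g′(0) = 0
g′′(0) = 0
g′′′(0) = 0
g^(4)(0) = -12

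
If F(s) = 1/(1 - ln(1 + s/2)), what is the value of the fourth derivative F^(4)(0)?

1/4

Plug the Maclaurin series of the inner function into that of the outer and collect terms.
The coefficient of s^4 in the expansion is 1/96, so F^(4)(0) = 4! * (1/96) = 1/4.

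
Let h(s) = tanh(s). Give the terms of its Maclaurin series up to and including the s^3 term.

h(0) = 0
h′(0) = 1
h′′(0) = 0
h′′′(0) = -2
Then c_k = h^(k)(0)/k! gives each Taylor coefficient.

-s^3/3 + s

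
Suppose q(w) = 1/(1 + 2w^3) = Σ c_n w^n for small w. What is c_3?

-2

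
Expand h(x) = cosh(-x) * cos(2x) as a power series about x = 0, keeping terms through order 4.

Take the Cauchy product of the two expansions.
h(0) = 1
h′(0) = 0
h′′(0) = -3
h′′′(0) = 0
h^(4)(0) = -7
The Taylor polynomial is Σ h^(k)(0)/k! · x^k.

-7*x^4/24 - 3*x^2/2 + 1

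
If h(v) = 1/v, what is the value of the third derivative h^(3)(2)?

From the series, [(v - 2)^3] h = -1/16; multiply by 3! = 6 to get -3/8.

-3/8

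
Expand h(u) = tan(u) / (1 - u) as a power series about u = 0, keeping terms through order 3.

Expand each factor separately, then convolve coefficients.
[u^0] = 0;  [u^1] = 1;  [u^2] = 1;  [u^3] = 4/3.

4*u^3/3 + u^2 + u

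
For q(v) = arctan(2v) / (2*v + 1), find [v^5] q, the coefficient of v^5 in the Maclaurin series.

416/15

Multiply the numerator's expansion by the denominator's geometric series.
q(0) = 0
q′(0) = 2
q′′(0) = -8
q′′′(0) = 32
q^(4)(0) = -256
q^(5)(0) = 3328
Then c_k = q^(k)(0)/k! gives each Taylor coefficient.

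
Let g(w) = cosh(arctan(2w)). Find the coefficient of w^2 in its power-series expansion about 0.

Let u equal the inner series; expand the outer function in u and truncate.
g(0) = 1
g′(0) = 0
g′′(0) = 4
So c_2 = g′′(0)/2! = 2.

2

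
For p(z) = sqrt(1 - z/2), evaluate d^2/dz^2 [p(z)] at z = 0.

-1/16

The coefficient of z^2 in the expansion is -1/32, so p′′(0) = 2! * (-1/32) = -1/16.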